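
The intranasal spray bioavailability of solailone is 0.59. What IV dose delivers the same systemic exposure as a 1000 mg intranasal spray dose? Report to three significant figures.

D_iv = 590 mg

Systemic exposure from an extravascular dose = F × D_ev, so the equivalent IV dose is F × D_ev.
D_iv = F × D_ev = 0.59 × 1000 = 590 mg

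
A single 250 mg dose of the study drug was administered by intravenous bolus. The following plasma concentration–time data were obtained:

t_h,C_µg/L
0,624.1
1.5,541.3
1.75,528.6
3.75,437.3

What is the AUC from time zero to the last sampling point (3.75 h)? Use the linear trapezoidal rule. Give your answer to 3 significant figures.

AUC = 1970 µg/L·h

Trapezoidal AUC_0→3.75:
  [0→1.5]: (624.1+541.3)/2 × 1.5 = 874.05
  [1.5→1.75]: (541.3+528.6)/2 × 0.25 = 133.7375
  [1.75→3.75]: (528.6+437.3)/2 × 2 = 965.9
  Sum = 1973.6875 µg/L·h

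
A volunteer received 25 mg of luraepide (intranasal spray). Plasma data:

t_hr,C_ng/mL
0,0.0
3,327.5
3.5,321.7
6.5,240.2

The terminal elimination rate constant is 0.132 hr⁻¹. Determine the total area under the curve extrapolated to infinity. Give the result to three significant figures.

AUC = 3320 ng/mL·hr

Trapezoidal AUC_0→6.5:
  [0→3]: (0.0+327.5)/2 × 3 = 491.25
  [3→3.5]: (327.5+321.7)/2 × 0.5 = 162.3
  [3.5→6.5]: (321.7+240.2)/2 × 3 = 842.85
  Sum = 1496.4 ng/mL·hr
Extrapolated tail: C_last / k_e = 240.2 / 0.132 = 1819.697
AUC_0→∞ = 1496.4 + 1819.697 = 3316.097 ng/mL·hr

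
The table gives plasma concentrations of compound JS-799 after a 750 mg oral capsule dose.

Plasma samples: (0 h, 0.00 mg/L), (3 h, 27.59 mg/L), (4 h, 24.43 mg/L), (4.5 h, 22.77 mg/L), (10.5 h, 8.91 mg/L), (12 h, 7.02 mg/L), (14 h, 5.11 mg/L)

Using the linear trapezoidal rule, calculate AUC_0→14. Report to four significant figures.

Trapezoidal AUC_0→14:
  [0→3]: (0.00+27.59)/2 × 3 = 41.385
  [3→4]: (27.59+24.43)/2 × 1 = 26.01
  [4→4.5]: (24.43+22.77)/2 × 0.5 = 11.8
  [4.5→10.5]: (22.77+8.91)/2 × 6 = 95.04
  [10.5→12]: (8.91+7.02)/2 × 1.5 = 11.9475
  [12→14]: (7.02+5.11)/2 × 2 = 12.13
  Sum = 198.3125 mg/L·h

AUC = 198.3 mg/L·h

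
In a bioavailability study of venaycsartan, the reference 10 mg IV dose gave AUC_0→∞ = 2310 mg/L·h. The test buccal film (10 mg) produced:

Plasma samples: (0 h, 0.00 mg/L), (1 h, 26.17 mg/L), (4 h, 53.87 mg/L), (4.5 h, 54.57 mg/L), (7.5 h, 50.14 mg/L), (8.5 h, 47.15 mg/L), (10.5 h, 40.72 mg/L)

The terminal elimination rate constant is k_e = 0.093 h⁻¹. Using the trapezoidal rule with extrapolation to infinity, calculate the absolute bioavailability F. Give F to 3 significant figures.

Trapezoidal AUC_0→10.5 (buccal film):
  [0→1]: (0.00+26.17)/2 × 1 = 13.085
  [1→4]: (26.17+53.87)/2 × 3 = 120.06
  [4→4.5]: (53.87+54.57)/2 × 0.5 = 27.11
  [4.5→7.5]: (54.57+50.14)/2 × 3 = 157.065
  [7.5→8.5]: (50.14+47.15)/2 × 1 = 48.645
  [8.5→10.5]: (47.15+40.72)/2 × 2 = 87.87
  Sum = 453.835 mg/L·h
Tail: C_last/k_e = 40.72/0.093 = 437.849
AUC_0→∞ (buccal film) = 453.835 + 437.849 = 891.684 mg/L·h
F = (AUC_ev/D_ev)/(AUC_iv/D_iv) = (891.684/10)/(2310/10) = 89.1684/231 = 0.3860

F = 0.386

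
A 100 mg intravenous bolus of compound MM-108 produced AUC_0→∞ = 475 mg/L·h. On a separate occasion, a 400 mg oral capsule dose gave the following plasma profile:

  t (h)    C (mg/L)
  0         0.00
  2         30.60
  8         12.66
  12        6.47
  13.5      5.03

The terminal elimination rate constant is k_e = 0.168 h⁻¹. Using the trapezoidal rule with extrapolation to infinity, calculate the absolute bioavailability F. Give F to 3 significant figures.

F = 0.125

Trapezoidal AUC_0→13.5 (oral capsule):
  [0→2]: (0.00+30.60)/2 × 2 = 30.6
  [2→8]: (30.60+12.66)/2 × 6 = 129.78
  [8→12]: (12.66+6.47)/2 × 4 = 38.26
  [12→13.5]: (6.47+5.03)/2 × 1.5 = 8.625
  Sum = 207.265 mg/L·h
Tail: C_last/k_e = 5.03/0.168 = 29.940
AUC_0→∞ (oral capsule) = 207.265 + 29.940 = 237.205 mg/L·h
F = (AUC_ev/D_ev)/(AUC_iv/D_iv) = (237.205/400)/(475/100) = 0.5930125/4.75 = 0.1248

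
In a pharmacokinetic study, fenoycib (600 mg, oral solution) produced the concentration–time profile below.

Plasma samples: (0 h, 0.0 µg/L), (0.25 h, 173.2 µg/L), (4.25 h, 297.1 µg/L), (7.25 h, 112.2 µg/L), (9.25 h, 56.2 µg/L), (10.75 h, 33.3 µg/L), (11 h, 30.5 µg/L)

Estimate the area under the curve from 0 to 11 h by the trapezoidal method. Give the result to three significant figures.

Trapezoidal AUC_0→11:
  [0→0.25]: (0.0+173.2)/2 × 0.25 = 21.65
  [0.25→4.25]: (173.2+297.1)/2 × 4 = 940.6
  [4.25→7.25]: (297.1+112.2)/2 × 3 = 613.95
  [7.25→9.25]: (112.2+56.2)/2 × 2 = 168.4
  [9.25→10.75]: (56.2+33.3)/2 × 1.5 = 67.125
  [10.75→11]: (33.3+30.5)/2 × 0.25 = 7.975
  Sum = 1819.7 µg/L·h

AUC = 1820 µg/L·h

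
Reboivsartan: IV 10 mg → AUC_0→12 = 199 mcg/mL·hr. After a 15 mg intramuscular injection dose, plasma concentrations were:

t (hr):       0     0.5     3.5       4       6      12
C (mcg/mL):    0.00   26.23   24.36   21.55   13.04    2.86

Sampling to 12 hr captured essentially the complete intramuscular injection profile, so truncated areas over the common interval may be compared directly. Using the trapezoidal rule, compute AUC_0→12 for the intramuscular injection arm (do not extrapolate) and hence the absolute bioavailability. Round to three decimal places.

Trapezoidal AUC_0→12 (intramuscular injection):
  [0→0.5]: (0.00+26.23)/2 × 0.5 = 6.5575
  [0.5→3.5]: (26.23+24.36)/2 × 3 = 75.885
  [3.5→4]: (24.36+21.55)/2 × 0.5 = 11.4775
  [4→6]: (21.55+13.04)/2 × 2 = 34.59
  [6→12]: (13.04+2.86)/2 × 6 = 47.7
  Sum = 176.21 mcg/mL·hr
F = (AUC_ev/D_ev)/(AUC_iv/D_iv) = (176.21/15)/(199/10) = 11.7473/19.9 = 0.5903

F = 0.590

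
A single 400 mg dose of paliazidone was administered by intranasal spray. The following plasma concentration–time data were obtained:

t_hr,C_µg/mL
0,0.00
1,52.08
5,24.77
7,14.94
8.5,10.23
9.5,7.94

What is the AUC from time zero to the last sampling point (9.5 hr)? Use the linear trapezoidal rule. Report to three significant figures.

AUC = 247 µg/mL·hr

Trapezoidal AUC_0→9.5:
  [0→1]: (0.00+52.08)/2 × 1 = 26.04
  [1→5]: (52.08+24.77)/2 × 4 = 153.7
  [5→7]: (24.77+14.94)/2 × 2 = 39.71
  [7→8.5]: (14.94+10.23)/2 × 1.5 = 18.8775
  [8.5→9.5]: (10.23+7.94)/2 × 1 = 9.085
  Sum = 247.4125 µg/mL·hr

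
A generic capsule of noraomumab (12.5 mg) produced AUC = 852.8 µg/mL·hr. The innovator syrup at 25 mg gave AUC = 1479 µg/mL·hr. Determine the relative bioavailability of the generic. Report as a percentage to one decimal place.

F_rel = (AUC_test/D_test) / (AUC_ref/D_ref)
      = (852.8/12.5) / (1479/25)
      = 68.224 / 59.16 = 1.1532 = 115.32%

F_rel = 115.3%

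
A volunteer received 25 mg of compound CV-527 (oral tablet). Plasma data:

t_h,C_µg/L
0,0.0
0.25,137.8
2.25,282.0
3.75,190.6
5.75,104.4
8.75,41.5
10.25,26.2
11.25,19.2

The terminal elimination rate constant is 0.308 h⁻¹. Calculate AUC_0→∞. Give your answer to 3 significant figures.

AUC = 1440 µg/L·h

Trapezoidal AUC_0→11.25:
  [0→0.25]: (0.0+137.8)/2 × 0.25 = 17.225
  [0.25→2.25]: (137.8+282.0)/2 × 2 = 419.8
  [2.25→3.75]: (282.0+190.6)/2 × 1.5 = 354.45
  [3.75→5.75]: (190.6+104.4)/2 × 2 = 295.0
  [5.75→8.75]: (104.4+41.5)/2 × 3 = 218.85
  [8.75→10.25]: (41.5+26.2)/2 × 1.5 = 50.775
  [10.25→11.25]: (26.2+19.2)/2 × 1 = 22.7
  Sum = 1378.8 µg/L·h
Extrapolated tail: C_last / k_e = 19.2 / 0.308 = 62.338
AUC_0→∞ = 1378.8 + 62.338 = 1441.138 µg/L·h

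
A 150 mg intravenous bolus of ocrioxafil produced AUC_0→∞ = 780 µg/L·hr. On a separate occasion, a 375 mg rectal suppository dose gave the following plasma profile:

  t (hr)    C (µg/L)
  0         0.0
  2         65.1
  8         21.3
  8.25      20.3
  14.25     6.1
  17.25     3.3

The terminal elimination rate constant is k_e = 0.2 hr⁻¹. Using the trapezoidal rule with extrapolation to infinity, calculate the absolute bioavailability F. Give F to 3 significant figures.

Trapezoidal AUC_0→17.25 (rectal suppository):
  [0→2]: (0.0+65.1)/2 × 2 = 65.1
  [2→8]: (65.1+21.3)/2 × 6 = 259.2
  [8→8.25]: (21.3+20.3)/2 × 0.25 = 5.2
  [8.25→14.25]: (20.3+6.1)/2 × 6 = 79.2
  [14.25→17.25]: (6.1+3.3)/2 × 3 = 14.1
  Sum = 422.8 µg/L·hr
Tail: C_last/k_e = 3.3/0.2 = 16.500
AUC_0→∞ (rectal suppository) = 422.8 + 16.500 = 439.3 µg/L·hr
F = (AUC_ev/D_ev)/(AUC_iv/D_iv) = (439.3/375)/(780/150) = 1.17147/5.2 = 0.2253

F = 0.225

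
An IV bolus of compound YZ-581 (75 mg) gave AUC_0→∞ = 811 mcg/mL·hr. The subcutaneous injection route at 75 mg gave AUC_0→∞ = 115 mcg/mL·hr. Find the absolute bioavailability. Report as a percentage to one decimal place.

F = (AUC_ev / D_ev) / (AUC_iv / D_iv)
  = (115/75) / (811/75)
  = 1.53333 / 10.8133 = 0.1418
  = 14.18%

F = 14.2%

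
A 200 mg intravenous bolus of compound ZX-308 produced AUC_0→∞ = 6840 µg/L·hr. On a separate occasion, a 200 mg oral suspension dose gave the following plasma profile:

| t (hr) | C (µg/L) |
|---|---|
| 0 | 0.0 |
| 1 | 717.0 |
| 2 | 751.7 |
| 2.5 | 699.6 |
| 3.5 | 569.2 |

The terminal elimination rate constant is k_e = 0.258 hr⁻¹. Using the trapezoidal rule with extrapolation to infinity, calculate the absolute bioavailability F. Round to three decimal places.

Trapezoidal AUC_0→3.5 (oral suspension):
  [0→1]: (0.0+717.0)/2 × 1 = 358.5
  [1→2]: (717.0+751.7)/2 × 1 = 734.35
  [2→2.5]: (751.7+699.6)/2 × 0.5 = 362.825
  [2.5→3.5]: (699.6+569.2)/2 × 1 = 634.4
  Sum = 2090.075 µg/L·hr
Tail: C_last/k_e = 569.2/0.258 = 2206.202
AUC_0→∞ (oral suspension) = 2090.075 + 2206.202 = 4296.277 µg/L·hr
F = (AUC_ev/D_ev)/(AUC_iv/D_iv) = (4296.277/200)/(6840/200) = 21.481385/34.2 = 0.6281

F = 0.628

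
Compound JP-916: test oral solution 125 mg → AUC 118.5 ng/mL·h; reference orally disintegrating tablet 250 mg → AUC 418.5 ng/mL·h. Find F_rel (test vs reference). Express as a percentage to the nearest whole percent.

F_rel = 57%

F_rel = (AUC_test/D_test) / (AUC_ref/D_ref)
      = (118.5/125) / (418.5/250)
      = 0.948 / 1.674 = 0.5663 = 56.63%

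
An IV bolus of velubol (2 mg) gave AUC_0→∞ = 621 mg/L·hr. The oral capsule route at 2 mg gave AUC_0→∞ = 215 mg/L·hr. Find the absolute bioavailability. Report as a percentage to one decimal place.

F = (AUC_ev / D_ev) / (AUC_iv / D_iv)
  = (215/2) / (621/2)
  = 107.5 / 310.5 = 0.3462
  = 34.62%

F = 34.6%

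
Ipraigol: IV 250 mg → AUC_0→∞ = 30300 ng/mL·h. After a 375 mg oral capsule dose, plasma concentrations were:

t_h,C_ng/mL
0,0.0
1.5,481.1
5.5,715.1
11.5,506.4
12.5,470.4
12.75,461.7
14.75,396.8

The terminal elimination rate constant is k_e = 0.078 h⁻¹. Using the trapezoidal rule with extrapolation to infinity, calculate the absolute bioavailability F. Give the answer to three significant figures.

Trapezoidal AUC_0→14.75 (oral capsule):
  [0→1.5]: (0.0+481.1)/2 × 1.5 = 360.825
  [1.5→5.5]: (481.1+715.1)/2 × 4 = 2392.4
  [5.5→11.5]: (715.1+506.4)/2 × 6 = 3664.5
  [11.5→12.5]: (506.4+470.4)/2 × 1 = 488.4
  [12.5→12.75]: (470.4+461.7)/2 × 0.25 = 116.5125
  [12.75→14.75]: (461.7+396.8)/2 × 2 = 858.5
  Sum = 7881.1375 ng/mL·h
Tail: C_last/k_e = 396.8/0.078 = 5087.179
AUC_0→∞ (oral capsule) = 7881.1375 + 5087.179 = 12968.3165 ng/mL·h
F = (AUC_ev/D_ev)/(AUC_iv/D_iv) = (12968.3165/375)/(30300/250) = 34.5822/121.2 = 0.2853

F = 0.285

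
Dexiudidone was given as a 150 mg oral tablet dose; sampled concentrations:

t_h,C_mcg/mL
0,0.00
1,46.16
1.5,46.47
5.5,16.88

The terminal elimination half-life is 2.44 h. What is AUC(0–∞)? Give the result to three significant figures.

Trapezoidal AUC_0→5.5:
  [0→1]: (0.00+46.16)/2 × 1 = 23.08
  [1→1.5]: (46.16+46.47)/2 × 0.5 = 23.1575
  [1.5→5.5]: (46.47+16.88)/2 × 4 = 126.7
  Sum = 172.9375 mcg/mL·h
k_e = ln2 / t½ = 0.693147 / 2.44 = 0.2841 h^-1
Extrapolated tail: C_last / k_e = 16.88 / 0.2841 = 59.416
AUC_0→∞ = 172.9375 + 59.416 = 232.3535 mcg/mL·h

AUC = 232 mcg/mL·h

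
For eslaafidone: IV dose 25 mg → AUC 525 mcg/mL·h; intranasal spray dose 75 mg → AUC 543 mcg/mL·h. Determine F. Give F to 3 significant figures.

F = (AUC_ev / D_ev) / (AUC_iv / D_iv)
  = (543/75) / (525/25)
  = 7.24 / 21 = 0.3448

F = 0.345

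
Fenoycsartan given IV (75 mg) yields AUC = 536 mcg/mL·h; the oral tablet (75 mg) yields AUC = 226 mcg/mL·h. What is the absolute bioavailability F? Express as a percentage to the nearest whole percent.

F = (AUC_ev / D_ev) / (AUC_iv / D_iv)
  = (226/75) / (536/75)
  = 3.01333 / 7.14667 = 0.4216
  = 42.16%

F = 42%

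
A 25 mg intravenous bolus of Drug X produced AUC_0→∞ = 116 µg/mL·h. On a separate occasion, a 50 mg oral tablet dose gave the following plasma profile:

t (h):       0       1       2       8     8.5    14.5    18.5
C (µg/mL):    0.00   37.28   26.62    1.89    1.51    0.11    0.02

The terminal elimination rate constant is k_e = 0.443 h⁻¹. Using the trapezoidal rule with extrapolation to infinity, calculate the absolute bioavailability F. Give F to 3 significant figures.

Trapezoidal AUC_0→18.5 (oral tablet):
  [0→1]: (0.00+37.28)/2 × 1 = 18.64
  [1→2]: (37.28+26.62)/2 × 1 = 31.95
  [2→8]: (26.62+1.89)/2 × 6 = 85.53
  [8→8.5]: (1.89+1.51)/2 × 0.5 = 0.85
  [8.5→14.5]: (1.51+0.11)/2 × 6 = 4.86
  [14.5→18.5]: (0.11+0.02)/2 × 4 = 0.26
  Sum = 142.09 µg/mL·h
Tail: C_last/k_e = 0.02/0.443 = 0.045
AUC_0→∞ (oral tablet) = 142.09 + 0.045 = 142.135 µg/mL·h
F = (AUC_ev/D_ev)/(AUC_iv/D_iv) = (142.135/50)/(116/25) = 2.8427/4.64 = 0.6127

F = 0.613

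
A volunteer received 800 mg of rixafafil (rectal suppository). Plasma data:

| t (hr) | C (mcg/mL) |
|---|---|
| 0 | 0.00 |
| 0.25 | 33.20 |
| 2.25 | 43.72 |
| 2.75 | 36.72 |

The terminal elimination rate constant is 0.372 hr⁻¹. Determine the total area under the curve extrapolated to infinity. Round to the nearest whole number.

Trapezoidal AUC_0→2.75:
  [0→0.25]: (0.00+33.20)/2 × 0.25 = 4.15
  [0.25→2.25]: (33.20+43.72)/2 × 2 = 76.92
  [2.25→2.75]: (43.72+36.72)/2 × 0.5 = 20.11
  Sum = 101.18 mcg/mL·hr
Extrapolated tail: C_last / k_e = 36.72 / 0.372 = 98.710
AUC_0→∞ = 101.18 + 98.710 = 199.89 mcg/mL·hr

AUC = 200 mcg/mL·hr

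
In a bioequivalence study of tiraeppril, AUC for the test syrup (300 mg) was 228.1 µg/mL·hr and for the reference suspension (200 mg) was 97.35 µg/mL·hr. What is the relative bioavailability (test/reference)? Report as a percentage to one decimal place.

F_rel = (AUC_test/D_test) / (AUC_ref/D_ref)
      = (228.1/300) / (97.35/200)
      = 0.760333 / 0.48675 = 1.5621 = 156.21%

F_rel = 156.2%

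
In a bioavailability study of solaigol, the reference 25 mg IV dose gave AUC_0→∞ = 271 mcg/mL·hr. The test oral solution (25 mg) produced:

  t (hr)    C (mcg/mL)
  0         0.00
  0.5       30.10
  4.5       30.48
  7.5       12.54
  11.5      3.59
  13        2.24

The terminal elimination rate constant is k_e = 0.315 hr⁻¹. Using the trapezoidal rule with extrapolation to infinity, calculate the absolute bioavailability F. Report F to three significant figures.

F = 0.874

Trapezoidal AUC_0→13 (oral solution):
  [0→0.5]: (0.00+30.10)/2 × 0.5 = 7.525
  [0.5→4.5]: (30.10+30.48)/2 × 4 = 121.16
  [4.5→7.5]: (30.48+12.54)/2 × 3 = 64.53
  [7.5→11.5]: (12.54+3.59)/2 × 4 = 32.26
  [11.5→13]: (3.59+2.24)/2 × 1.5 = 4.3725
  Sum = 229.8475 mcg/mL·hr
Tail: C_last/k_e = 2.24/0.315 = 7.111
AUC_0→∞ (oral solution) = 229.8475 + 7.111 = 236.9585 mcg/mL·hr
F = (AUC_ev/D_ev)/(AUC_iv/D_iv) = (236.9585/25)/(271/25) = 9.47834/10.84 = 0.8744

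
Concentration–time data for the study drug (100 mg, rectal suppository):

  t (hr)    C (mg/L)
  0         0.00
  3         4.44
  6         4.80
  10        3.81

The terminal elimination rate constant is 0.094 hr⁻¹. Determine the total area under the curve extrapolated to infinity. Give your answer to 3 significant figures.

AUC = 78.3 mg/L·hr

Trapezoidal AUC_0→10:
  [0→3]: (0.00+4.44)/2 × 3 = 6.66
  [3→6]: (4.44+4.80)/2 × 3 = 13.86
  [6→10]: (4.80+3.81)/2 × 4 = 17.22
  Sum = 37.74 mg/L·hr
Extrapolated tail: C_last / k_e = 3.81 / 0.094 = 40.532
AUC_0→∞ = 37.74 + 40.532 = 78.272 mg/L·hr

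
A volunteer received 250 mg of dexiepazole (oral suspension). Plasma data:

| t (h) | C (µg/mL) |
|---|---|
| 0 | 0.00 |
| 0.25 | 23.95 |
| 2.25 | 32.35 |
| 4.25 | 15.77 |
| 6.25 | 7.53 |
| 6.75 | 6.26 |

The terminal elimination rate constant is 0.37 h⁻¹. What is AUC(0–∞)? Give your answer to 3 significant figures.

Trapezoidal AUC_0→6.75:
  [0→0.25]: (0.00+23.95)/2 × 0.25 = 2.99375
  [0.25→2.25]: (23.95+32.35)/2 × 2 = 56.3
  [2.25→4.25]: (32.35+15.77)/2 × 2 = 48.12
  [4.25→6.25]: (15.77+7.53)/2 × 2 = 23.3
  [6.25→6.75]: (7.53+6.26)/2 × 0.5 = 3.4475
  Sum = 134.16125 µg/mL·h
Extrapolated tail: C_last / k_e = 6.26 / 0.37 = 16.919
AUC_0→∞ = 134.16125 + 16.919 = 151.08025 µg/mL·h

AUC = 151 µg/mL·h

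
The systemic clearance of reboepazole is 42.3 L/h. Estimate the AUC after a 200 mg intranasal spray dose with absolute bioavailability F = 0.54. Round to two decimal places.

AUC = 2.55 mg/L·h

AUC_0→∞ = F × Dose / CL
        = 0.54 × 200 / 42.3 = 2.55319 mg/L·h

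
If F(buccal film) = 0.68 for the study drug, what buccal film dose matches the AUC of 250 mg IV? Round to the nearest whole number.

D_buccal = 368 mg

For equal systemic exposure: F × D_ev = D_iv
D_ev = D_iv / F = 250 / 0.68 = 367.647 mg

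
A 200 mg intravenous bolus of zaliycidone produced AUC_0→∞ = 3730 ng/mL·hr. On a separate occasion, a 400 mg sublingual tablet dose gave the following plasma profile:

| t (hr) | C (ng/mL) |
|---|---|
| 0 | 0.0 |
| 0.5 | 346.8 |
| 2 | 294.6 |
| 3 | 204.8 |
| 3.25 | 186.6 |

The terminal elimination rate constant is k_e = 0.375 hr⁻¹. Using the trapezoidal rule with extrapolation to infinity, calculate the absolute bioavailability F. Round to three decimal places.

Trapezoidal AUC_0→3.25 (sublingual tablet):
  [0→0.5]: (0.0+346.8)/2 × 0.5 = 86.7
  [0.5→2]: (346.8+294.6)/2 × 1.5 = 481.05
  [2→3]: (294.6+204.8)/2 × 1 = 249.7
  [3→3.25]: (204.8+186.6)/2 × 0.25 = 48.925
  Sum = 866.375 ng/mL·hr
Tail: C_last/k_e = 186.6/0.375 = 497.600
AUC_0→∞ (sublingual tablet) = 866.375 + 497.600 = 1363.975 ng/mL·hr
F = (AUC_ev/D_ev)/(AUC_iv/D_iv) = (1363.975/400)/(3730/200) = 3.4099375/18.65 = 0.1828

F = 0.183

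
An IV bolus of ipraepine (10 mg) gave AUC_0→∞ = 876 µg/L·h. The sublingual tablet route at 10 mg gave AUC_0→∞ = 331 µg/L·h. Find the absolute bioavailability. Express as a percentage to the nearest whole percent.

F = 38%

F = (AUC_ev / D_ev) / (AUC_iv / D_iv)
  = (331/10) / (876/10)
  = 33.1 / 87.6 = 0.3779
  = 37.79%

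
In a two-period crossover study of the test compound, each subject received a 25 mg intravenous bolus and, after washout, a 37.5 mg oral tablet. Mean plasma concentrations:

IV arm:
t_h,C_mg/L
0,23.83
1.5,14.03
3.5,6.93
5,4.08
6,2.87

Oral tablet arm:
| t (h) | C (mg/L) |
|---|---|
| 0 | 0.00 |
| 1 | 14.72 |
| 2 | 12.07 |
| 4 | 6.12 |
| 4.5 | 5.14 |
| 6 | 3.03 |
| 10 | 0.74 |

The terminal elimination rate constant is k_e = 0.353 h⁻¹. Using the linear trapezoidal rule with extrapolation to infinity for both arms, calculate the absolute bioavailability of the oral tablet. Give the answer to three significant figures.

F = 0.554

Trapezoidal AUC_0→6 (IV):
  [0→1.5]: (23.83+14.03)/2 × 1.5 = 28.395
  [1.5→3.5]: (14.03+6.93)/2 × 2 = 20.96
  [3.5→5]: (6.93+4.08)/2 × 1.5 = 8.2575
  [5→6]: (4.08+2.87)/2 × 1 = 3.475
  Sum = 61.0875 mg/L·h
IV tail: 2.87/0.353 = 8.130; AUC_iv,0→∞ = 61.0875 + 8.130 = 69.2175 mg/L·h
Trapezoidal AUC_0→10 (oral tablet):
  [0→1]: (0.00+14.72)/2 × 1 = 7.36
  [1→2]: (14.72+12.07)/2 × 1 = 13.395
  [2→4]: (12.07+6.12)/2 × 2 = 18.19
  [4→4.5]: (6.12+5.14)/2 × 0.5 = 2.815
  [4.5→6]: (5.14+3.03)/2 × 1.5 = 6.1275
  [6→10]: (3.03+0.74)/2 × 4 = 7.54
  Sum = 55.4275 mg/L·h
oral tablet tail: 0.74/0.353 = 2.096; AUC_ev,0→∞ = 55.4275 + 2.096 = 57.5235 mg/L·h
F = (AUC_ev/D_ev)/(AUC_iv/D_iv) = (57.5235/37.5)/(69.2175/25) = 1.53396/2.7687 = 0.5540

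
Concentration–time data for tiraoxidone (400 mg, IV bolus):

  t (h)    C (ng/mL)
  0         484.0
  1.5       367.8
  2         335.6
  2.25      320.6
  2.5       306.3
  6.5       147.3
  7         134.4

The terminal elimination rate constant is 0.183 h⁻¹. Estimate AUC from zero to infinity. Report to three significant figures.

Trapezoidal AUC_0→7:
  [0→1.5]: (484.0+367.8)/2 × 1.5 = 638.85
  [1.5→2]: (367.8+335.6)/2 × 0.5 = 175.85
  [2→2.25]: (335.6+320.6)/2 × 0.25 = 82.025
  [2.25→2.5]: (320.6+306.3)/2 × 0.25 = 78.3625
  [2.5→6.5]: (306.3+147.3)/2 × 4 = 907.2
  [6.5→7]: (147.3+134.4)/2 × 0.5 = 70.425
  Sum = 1952.7125 ng/mL·h
Extrapolated tail: C_last / k_e = 134.4 / 0.183 = 734.426
AUC_0→∞ = 1952.7125 + 734.426 = 2687.1385 ng/mL·h

AUC = 2690 ng/mL·h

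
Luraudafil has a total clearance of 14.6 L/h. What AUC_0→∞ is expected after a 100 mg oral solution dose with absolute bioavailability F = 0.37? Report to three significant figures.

AUC = 2.53 mg/L·h

AUC_0→∞ = F × Dose / CL
        = 0.37 × 100 / 14.6 = 2.53425 mg/L·h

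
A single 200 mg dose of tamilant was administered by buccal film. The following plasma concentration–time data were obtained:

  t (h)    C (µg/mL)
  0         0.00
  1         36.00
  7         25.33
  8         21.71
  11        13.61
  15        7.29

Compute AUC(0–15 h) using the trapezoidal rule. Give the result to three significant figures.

AUC = 320 µg/mL·h

Trapezoidal AUC_0→15:
  [0→1]: (0.00+36.00)/2 × 1 = 18.0
  [1→7]: (36.00+25.33)/2 × 6 = 183.99
  [7→8]: (25.33+21.71)/2 × 1 = 23.52
  [8→11]: (21.71+13.61)/2 × 3 = 52.98
  [11→15]: (13.61+7.29)/2 × 4 = 41.8
  Sum = 320.29 µg/mL·h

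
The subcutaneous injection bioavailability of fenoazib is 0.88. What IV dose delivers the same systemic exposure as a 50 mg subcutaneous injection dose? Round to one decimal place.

Systemic exposure from an extravascular dose = F × D_ev, so the equivalent IV dose is F × D_ev.
D_iv = F × D_ev = 0.88 × 50 = 44 mg

D_iv = 44.0 mg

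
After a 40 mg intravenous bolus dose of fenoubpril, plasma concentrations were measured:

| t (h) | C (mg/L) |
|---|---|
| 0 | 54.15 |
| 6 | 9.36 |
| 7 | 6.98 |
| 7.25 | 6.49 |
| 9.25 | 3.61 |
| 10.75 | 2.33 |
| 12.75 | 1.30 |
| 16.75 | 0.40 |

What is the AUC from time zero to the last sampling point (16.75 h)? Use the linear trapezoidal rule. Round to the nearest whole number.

AUC = 222 mg/L·h

Trapezoidal AUC_0→16.75:
  [0→6]: (54.15+9.36)/2 × 6 = 190.53
  [6→7]: (9.36+6.98)/2 × 1 = 8.17
  [7→7.25]: (6.98+6.49)/2 × 0.25 = 1.68375
  [7.25→9.25]: (6.49+3.61)/2 × 2 = 10.1
  [9.25→10.75]: (3.61+2.33)/2 × 1.5 = 4.455
  [10.75→12.75]: (2.33+1.30)/2 × 2 = 3.63
  [12.75→16.75]: (1.30+0.40)/2 × 4 = 3.4
  Sum = 221.96875 mg/L·h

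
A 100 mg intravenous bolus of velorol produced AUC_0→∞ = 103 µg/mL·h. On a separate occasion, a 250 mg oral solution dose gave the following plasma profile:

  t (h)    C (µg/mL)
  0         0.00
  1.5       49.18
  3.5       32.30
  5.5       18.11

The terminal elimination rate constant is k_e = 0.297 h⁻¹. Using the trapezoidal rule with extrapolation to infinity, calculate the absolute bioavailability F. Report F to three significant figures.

F = 0.892

Trapezoidal AUC_0→5.5 (oral solution):
  [0→1.5]: (0.00+49.18)/2 × 1.5 = 36.885
  [1.5→3.5]: (49.18+32.30)/2 × 2 = 81.48
  [3.5→5.5]: (32.30+18.11)/2 × 2 = 50.41
  Sum = 168.775 µg/mL·h
Tail: C_last/k_e = 18.11/0.297 = 60.976
AUC_0→∞ (oral solution) = 168.775 + 60.976 = 229.751 µg/mL·h
F = (AUC_ev/D_ev)/(AUC_iv/D_iv) = (229.751/250)/(103/100) = 0.919004/1.03 = 0.8922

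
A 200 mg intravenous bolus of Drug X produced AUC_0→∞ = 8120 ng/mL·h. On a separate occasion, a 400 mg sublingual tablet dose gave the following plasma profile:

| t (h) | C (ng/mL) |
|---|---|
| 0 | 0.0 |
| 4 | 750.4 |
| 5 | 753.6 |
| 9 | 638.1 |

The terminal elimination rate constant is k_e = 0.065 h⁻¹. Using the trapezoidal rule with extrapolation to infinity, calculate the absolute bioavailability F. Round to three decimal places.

Trapezoidal AUC_0→9 (sublingual tablet):
  [0→4]: (0.0+750.4)/2 × 4 = 1500.8
  [4→5]: (750.4+753.6)/2 × 1 = 752.0
  [5→9]: (753.6+638.1)/2 × 4 = 2783.4
  Sum = 5036.2 ng/mL·h
Tail: C_last/k_e = 638.1/0.065 = 9816.923
AUC_0→∞ (sublingual tablet) = 5036.2 + 9816.923 = 14853.123 ng/mL·h
F = (AUC_ev/D_ev)/(AUC_iv/D_iv) = (14853.123/400)/(8120/200) = 37.1328/40.6 = 0.9146

F = 0.915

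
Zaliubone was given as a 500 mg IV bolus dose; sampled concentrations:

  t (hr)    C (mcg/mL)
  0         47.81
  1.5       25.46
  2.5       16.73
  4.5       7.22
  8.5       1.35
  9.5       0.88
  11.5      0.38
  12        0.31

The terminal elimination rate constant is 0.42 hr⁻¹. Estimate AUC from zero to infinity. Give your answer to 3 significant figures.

AUC = 120 mcg/mL·hr

Trapezoidal AUC_0→12:
  [0→1.5]: (47.81+25.46)/2 × 1.5 = 54.9525
  [1.5→2.5]: (25.46+16.73)/2 × 1 = 21.095
  [2.5→4.5]: (16.73+7.22)/2 × 2 = 23.95
  [4.5→8.5]: (7.22+1.35)/2 × 4 = 17.14
  [8.5→9.5]: (1.35+0.88)/2 × 1 = 1.115
  [9.5→11.5]: (0.88+0.38)/2 × 2 = 1.26
  [11.5→12]: (0.38+0.31)/2 × 0.5 = 0.1725
  Sum = 119.685 mcg/mL·hr
Extrapolated tail: C_last / k_e = 0.31 / 0.42 = 0.738
AUC_0→∞ = 119.685 + 0.738 = 120.423 mcg/mL·hr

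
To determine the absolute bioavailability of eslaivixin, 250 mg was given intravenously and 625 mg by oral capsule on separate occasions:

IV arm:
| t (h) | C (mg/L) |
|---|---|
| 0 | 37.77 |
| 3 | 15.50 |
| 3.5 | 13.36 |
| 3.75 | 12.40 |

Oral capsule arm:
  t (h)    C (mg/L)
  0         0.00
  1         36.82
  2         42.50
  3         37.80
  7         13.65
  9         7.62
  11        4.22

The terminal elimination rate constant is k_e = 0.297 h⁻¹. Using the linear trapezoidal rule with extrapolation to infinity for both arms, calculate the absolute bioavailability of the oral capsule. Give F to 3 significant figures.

F = 0.752

Trapezoidal AUC_0→3.75 (IV):
  [0→3]: (37.77+15.50)/2 × 3 = 79.905
  [3→3.5]: (15.50+13.36)/2 × 0.5 = 7.215
  [3.5→3.75]: (13.36+12.40)/2 × 0.25 = 3.22
  Sum = 90.34 mg/L·h
IV tail: 12.40/0.297 = 41.751; AUC_iv,0→∞ = 90.34 + 41.751 = 132.091 mg/L·h
Trapezoidal AUC_0→11 (oral capsule):
  [0→1]: (0.00+36.82)/2 × 1 = 18.41
  [1→2]: (36.82+42.50)/2 × 1 = 39.66
  [2→3]: (42.50+37.80)/2 × 1 = 40.15
  [3→7]: (37.80+13.65)/2 × 4 = 102.9
  [7→9]: (13.65+7.62)/2 × 2 = 21.27
  [9→11]: (7.62+4.22)/2 × 2 = 11.84
  Sum = 234.23 mg/L·h
oral capsule tail: 4.22/0.297 = 14.209; AUC_ev,0→∞ = 234.23 + 14.209 = 248.439 mg/L·h
F = (AUC_ev/D_ev)/(AUC_iv/D_iv) = (248.439/625)/(132.091/250) = 0.3975024/0.528364 = 0.7523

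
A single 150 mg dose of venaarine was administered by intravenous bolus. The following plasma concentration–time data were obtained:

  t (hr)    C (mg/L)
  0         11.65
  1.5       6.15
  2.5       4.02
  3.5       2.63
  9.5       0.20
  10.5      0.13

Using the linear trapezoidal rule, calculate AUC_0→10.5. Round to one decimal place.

Trapezoidal AUC_0→10.5:
  [0→1.5]: (11.65+6.15)/2 × 1.5 = 13.35
  [1.5→2.5]: (6.15+4.02)/2 × 1 = 5.085
  [2.5→3.5]: (4.02+2.63)/2 × 1 = 3.325
  [3.5→9.5]: (2.63+0.20)/2 × 6 = 8.49
  [9.5→10.5]: (0.20+0.13)/2 × 1 = 0.165
  Sum = 30.415 mg/L·hr

AUC = 30.4 mg/L·hr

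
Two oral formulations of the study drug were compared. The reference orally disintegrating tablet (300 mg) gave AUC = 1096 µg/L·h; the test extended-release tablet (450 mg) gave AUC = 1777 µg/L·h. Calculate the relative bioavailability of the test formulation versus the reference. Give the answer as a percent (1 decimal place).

F_rel = 108.1%

F_rel = (AUC_test/D_test) / (AUC_ref/D_ref)
      = (1777/450) / (1096/300)
      = 3.94889 / 3.65333 = 1.0809 = 108.09%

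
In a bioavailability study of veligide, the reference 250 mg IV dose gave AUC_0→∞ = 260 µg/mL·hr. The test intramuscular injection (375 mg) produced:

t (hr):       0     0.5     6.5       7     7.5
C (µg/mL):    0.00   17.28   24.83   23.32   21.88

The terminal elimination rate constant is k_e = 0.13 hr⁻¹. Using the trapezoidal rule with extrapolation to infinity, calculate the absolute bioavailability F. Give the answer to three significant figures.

Trapezoidal AUC_0→7.5 (intramuscular injection):
  [0→0.5]: (0.00+17.28)/2 × 0.5 = 4.32
  [0.5→6.5]: (17.28+24.83)/2 × 6 = 126.33
  [6.5→7]: (24.83+23.32)/2 × 0.5 = 12.0375
  [7→7.5]: (23.32+21.88)/2 × 0.5 = 11.3
  Sum = 153.9875 µg/mL·hr
Tail: C_last/k_e = 21.88/0.13 = 168.308
AUC_0→∞ (intramuscular injection) = 153.9875 + 168.308 = 322.2955 µg/mL·hr
F = (AUC_ev/D_ev)/(AUC_iv/D_iv) = (322.2955/375)/(260/250) = 0.859455/1.04 = 0.8264

F = 0.826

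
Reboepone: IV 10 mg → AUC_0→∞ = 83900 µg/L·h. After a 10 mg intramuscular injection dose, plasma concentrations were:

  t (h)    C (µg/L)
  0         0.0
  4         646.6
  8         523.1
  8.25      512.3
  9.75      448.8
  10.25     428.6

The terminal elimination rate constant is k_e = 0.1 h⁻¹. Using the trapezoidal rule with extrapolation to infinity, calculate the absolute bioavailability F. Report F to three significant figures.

F = 0.107

Trapezoidal AUC_0→10.25 (intramuscular injection):
  [0→4]: (0.0+646.6)/2 × 4 = 1293.2
  [4→8]: (646.6+523.1)/2 × 4 = 2339.4
  [8→8.25]: (523.1+512.3)/2 × 0.25 = 129.425
  [8.25→9.75]: (512.3+448.8)/2 × 1.5 = 720.825
  [9.75→10.25]: (448.8+428.6)/2 × 0.5 = 219.35
  Sum = 4702.2 µg/L·h
Tail: C_last/k_e = 428.6/0.1 = 4286.000
AUC_0→∞ (intramuscular injection) = 4702.2 + 4286.000 = 8988.2 µg/L·h
F = (AUC_ev/D_ev)/(AUC_iv/D_iv) = (8988.2/10)/(83900/10) = 898.82/8390 = 0.1071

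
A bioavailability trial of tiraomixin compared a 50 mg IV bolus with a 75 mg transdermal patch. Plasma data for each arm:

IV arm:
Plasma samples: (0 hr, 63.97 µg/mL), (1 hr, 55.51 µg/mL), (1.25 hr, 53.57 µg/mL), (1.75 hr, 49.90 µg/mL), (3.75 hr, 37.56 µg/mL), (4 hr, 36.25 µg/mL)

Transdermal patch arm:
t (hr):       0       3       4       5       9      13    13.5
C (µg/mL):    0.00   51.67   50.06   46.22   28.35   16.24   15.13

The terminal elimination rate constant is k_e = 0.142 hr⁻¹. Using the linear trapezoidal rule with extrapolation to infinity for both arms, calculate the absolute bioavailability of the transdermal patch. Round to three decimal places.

Trapezoidal AUC_0→4 (IV):
  [0→1]: (63.97+55.51)/2 × 1 = 59.74
  [1→1.25]: (55.51+53.57)/2 × 0.25 = 13.635
  [1.25→1.75]: (53.57+49.90)/2 × 0.5 = 25.8675
  [1.75→3.75]: (49.90+37.56)/2 × 2 = 87.46
  [3.75→4]: (37.56+36.25)/2 × 0.25 = 9.22625
  Sum = 195.92875 µg/mL·hr
IV tail: 36.25/0.142 = 255.282; AUC_iv,0→∞ = 195.92875 + 255.282 = 451.21075 µg/mL·hr
Trapezoidal AUC_0→13.5 (transdermal patch):
  [0→3]: (0.00+51.67)/2 × 3 = 77.505
  [3→4]: (51.67+50.06)/2 × 1 = 50.865
  [4→5]: (50.06+46.22)/2 × 1 = 48.14
  [5→9]: (46.22+28.35)/2 × 4 = 149.14
  [9→13]: (28.35+16.24)/2 × 4 = 89.18
  [13→13.5]: (16.24+15.13)/2 × 0.5 = 7.8425
  Sum = 422.6725 µg/mL·hr
transdermal patch tail: 15.13/0.142 = 106.549; AUC_ev,0→∞ = 422.6725 + 106.549 = 529.2215 µg/mL·hr
F = (AUC_ev/D_ev)/(AUC_iv/D_iv) = (529.2215/75)/(451.21075/50) = 7.05629/9.024215 = 0.7819

F = 0.782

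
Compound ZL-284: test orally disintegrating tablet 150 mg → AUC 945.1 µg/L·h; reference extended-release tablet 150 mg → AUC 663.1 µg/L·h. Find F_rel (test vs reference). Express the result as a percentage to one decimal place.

F_rel = 142.5%

F_rel = (AUC_test/D_test) / (AUC_ref/D_ref)
      = (945.1/150) / (663.1/150)
      = 6.30067 / 4.42067 = 1.4253 = 142.53%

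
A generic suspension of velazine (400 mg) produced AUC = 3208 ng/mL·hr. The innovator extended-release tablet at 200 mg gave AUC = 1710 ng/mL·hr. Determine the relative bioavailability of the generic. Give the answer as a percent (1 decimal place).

F_rel = (AUC_test/D_test) / (AUC_ref/D_ref)
      = (3208/400) / (1710/200)
      = 8.02 / 8.55 = 0.9380 = 93.80%

F_rel = 93.8%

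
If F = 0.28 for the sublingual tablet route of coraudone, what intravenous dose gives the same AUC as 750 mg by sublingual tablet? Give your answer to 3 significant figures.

D_iv = 210 mg

Systemic exposure from an extravascular dose = F × D_ev, so the equivalent IV dose is F × D_ev.
D_iv = F × D_ev = 0.28 × 750 = 210 mg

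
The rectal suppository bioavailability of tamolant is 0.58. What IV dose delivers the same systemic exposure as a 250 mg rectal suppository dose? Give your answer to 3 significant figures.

Systemic exposure from an extravascular dose = F × D_ev, so the equivalent IV dose is F × D_ev.
D_iv = F × D_ev = 0.58 × 250 = 145 mg

D_iv = 145 mg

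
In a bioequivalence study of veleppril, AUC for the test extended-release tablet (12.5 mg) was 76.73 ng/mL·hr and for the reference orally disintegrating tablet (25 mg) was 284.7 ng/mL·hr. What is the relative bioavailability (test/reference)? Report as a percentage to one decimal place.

F_rel = 53.9%

F_rel = (AUC_test/D_test) / (AUC_ref/D_ref)
      = (76.73/12.5) / (284.7/25)
      = 6.1384 / 11.388 = 0.5390 = 53.90%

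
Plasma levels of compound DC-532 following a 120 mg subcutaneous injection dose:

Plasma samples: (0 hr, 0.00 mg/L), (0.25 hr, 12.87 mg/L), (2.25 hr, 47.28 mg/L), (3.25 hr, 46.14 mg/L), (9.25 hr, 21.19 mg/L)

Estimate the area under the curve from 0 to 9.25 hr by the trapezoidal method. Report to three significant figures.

AUC = 310 mg/L·hr

Trapezoidal AUC_0→9.25:
  [0→0.25]: (0.00+12.87)/2 × 0.25 = 1.60875
  [0.25→2.25]: (12.87+47.28)/2 × 2 = 60.15
  [2.25→3.25]: (47.28+46.14)/2 × 1 = 46.71
  [3.25→9.25]: (46.14+21.19)/2 × 6 = 201.99
  Sum = 310.45875 mg/L·hr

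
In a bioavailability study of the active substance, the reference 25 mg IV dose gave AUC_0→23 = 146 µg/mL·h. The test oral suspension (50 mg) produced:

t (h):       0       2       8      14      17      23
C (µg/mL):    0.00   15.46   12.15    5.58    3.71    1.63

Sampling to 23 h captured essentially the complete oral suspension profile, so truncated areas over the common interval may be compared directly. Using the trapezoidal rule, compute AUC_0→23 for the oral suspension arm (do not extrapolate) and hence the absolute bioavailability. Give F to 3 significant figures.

F = 0.621

Trapezoidal AUC_0→23 (oral suspension):
  [0→2]: (0.00+15.46)/2 × 2 = 15.46
  [2→8]: (15.46+12.15)/2 × 6 = 82.83
  [8→14]: (12.15+5.58)/2 × 6 = 53.19
  [14→17]: (5.58+3.71)/2 × 3 = 13.935
  [17→23]: (3.71+1.63)/2 × 6 = 16.02
  Sum = 181.435 µg/mL·h
F = (AUC_ev/D_ev)/(AUC_iv/D_iv) = (181.435/50)/(146/25) = 3.6287/5.84 = 0.6214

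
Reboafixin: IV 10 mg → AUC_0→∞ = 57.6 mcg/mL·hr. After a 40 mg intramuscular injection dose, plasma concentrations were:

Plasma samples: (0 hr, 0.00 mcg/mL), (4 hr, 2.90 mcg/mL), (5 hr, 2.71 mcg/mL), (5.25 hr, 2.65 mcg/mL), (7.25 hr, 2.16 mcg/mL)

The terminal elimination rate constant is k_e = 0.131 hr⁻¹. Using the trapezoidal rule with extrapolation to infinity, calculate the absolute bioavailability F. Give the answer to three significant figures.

F = 0.133

Trapezoidal AUC_0→7.25 (intramuscular injection):
  [0→4]: (0.00+2.90)/2 × 4 = 5.8
  [4→5]: (2.90+2.71)/2 × 1 = 2.805
  [5→5.25]: (2.71+2.65)/2 × 0.25 = 0.67
  [5.25→7.25]: (2.65+2.16)/2 × 2 = 4.81
  Sum = 14.085 mcg/mL·hr
Tail: C_last/k_e = 2.16/0.131 = 16.489
AUC_0→∞ (intramuscular injection) = 14.085 + 16.489 = 30.574 mcg/mL·hr
F = (AUC_ev/D_ev)/(AUC_iv/D_iv) = (30.574/40)/(57.6/10) = 0.76435/5.76 = 0.1327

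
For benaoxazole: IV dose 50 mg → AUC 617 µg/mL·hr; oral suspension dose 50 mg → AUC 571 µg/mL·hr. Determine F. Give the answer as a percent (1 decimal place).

F = (AUC_ev / D_ev) / (AUC_iv / D_iv)
  = (571/50) / (617/50)
  = 11.42 / 12.34 = 0.9254
  = 92.54%

F = 92.5%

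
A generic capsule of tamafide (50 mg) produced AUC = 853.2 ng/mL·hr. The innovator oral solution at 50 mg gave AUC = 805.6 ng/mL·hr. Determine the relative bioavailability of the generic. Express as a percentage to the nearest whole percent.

F_rel = (AUC_test/D_test) / (AUC_ref/D_ref)
      = (853.2/50) / (805.6/50)
      = 17.064 / 16.112 = 1.0591 = 105.91%

F_rel = 106%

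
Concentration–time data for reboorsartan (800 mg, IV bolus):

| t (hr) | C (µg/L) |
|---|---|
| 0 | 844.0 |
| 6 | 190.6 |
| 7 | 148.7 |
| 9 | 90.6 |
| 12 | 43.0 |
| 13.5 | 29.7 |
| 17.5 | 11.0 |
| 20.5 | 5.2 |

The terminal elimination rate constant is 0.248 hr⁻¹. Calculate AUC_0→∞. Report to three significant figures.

AUC = 3890 µg/L·hr

Trapezoidal AUC_0→20.5:
  [0→6]: (844.0+190.6)/2 × 6 = 3103.8
  [6→7]: (190.6+148.7)/2 × 1 = 169.65
  [7→9]: (148.7+90.6)/2 × 2 = 239.3
  [9→12]: (90.6+43.0)/2 × 3 = 200.4
  [12→13.5]: (43.0+29.7)/2 × 1.5 = 54.525
  [13.5→17.5]: (29.7+11.0)/2 × 4 = 81.4
  [17.5→20.5]: (11.0+5.2)/2 × 3 = 24.3
  Sum = 3873.375 µg/L·hr
Extrapolated tail: C_last / k_e = 5.2 / 0.248 = 20.968
AUC_0→∞ = 3873.375 + 20.968 = 3894.343 µg/L·hr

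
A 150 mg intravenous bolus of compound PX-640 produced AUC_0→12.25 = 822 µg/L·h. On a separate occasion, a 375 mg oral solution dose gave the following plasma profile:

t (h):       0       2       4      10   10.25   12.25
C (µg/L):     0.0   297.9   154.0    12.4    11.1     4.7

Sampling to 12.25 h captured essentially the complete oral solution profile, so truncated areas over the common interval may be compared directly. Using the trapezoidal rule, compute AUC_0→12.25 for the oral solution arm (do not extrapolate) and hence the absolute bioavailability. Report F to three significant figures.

F = 0.617

Trapezoidal AUC_0→12.25 (oral solution):
  [0→2]: (0.0+297.9)/2 × 2 = 297.9
  [2→4]: (297.9+154.0)/2 × 2 = 451.9
  [4→10]: (154.0+12.4)/2 × 6 = 499.2
  [10→10.25]: (12.4+11.1)/2 × 0.25 = 2.9375
  [10.25→12.25]: (11.1+4.7)/2 × 2 = 15.8
  Sum = 1267.7375 µg/L·h
F = (AUC_ev/D_ev)/(AUC_iv/D_iv) = (1267.7375/375)/(822/150) = 3.38063/5.48 = 0.6169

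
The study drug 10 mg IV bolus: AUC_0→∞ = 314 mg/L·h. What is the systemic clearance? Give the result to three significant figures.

CL = 0.0318 L/h

CL = Dose_iv / AUC_0→∞
   = 10 / 314 = 0.0318471 L/h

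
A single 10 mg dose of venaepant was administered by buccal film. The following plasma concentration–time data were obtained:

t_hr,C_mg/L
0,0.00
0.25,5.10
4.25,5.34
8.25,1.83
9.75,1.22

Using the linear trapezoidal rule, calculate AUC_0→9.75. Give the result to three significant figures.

AUC = 38.1 mg/L·hr

Trapezoidal AUC_0→9.75:
  [0→0.25]: (0.00+5.10)/2 × 0.25 = 0.6375
  [0.25→4.25]: (5.10+5.34)/2 × 4 = 20.88
  [4.25→8.25]: (5.34+1.83)/2 × 4 = 14.34
  [8.25→9.75]: (1.83+1.22)/2 × 1.5 = 2.2875
  Sum = 38.145 mg/L·hr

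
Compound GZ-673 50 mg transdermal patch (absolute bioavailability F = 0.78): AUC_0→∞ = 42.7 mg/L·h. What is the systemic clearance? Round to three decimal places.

CL = F × Dose / AUC_0→∞
   = 0.78 × 50 / 42.7 = 0.913349 L/h

CL = 0.913 L/h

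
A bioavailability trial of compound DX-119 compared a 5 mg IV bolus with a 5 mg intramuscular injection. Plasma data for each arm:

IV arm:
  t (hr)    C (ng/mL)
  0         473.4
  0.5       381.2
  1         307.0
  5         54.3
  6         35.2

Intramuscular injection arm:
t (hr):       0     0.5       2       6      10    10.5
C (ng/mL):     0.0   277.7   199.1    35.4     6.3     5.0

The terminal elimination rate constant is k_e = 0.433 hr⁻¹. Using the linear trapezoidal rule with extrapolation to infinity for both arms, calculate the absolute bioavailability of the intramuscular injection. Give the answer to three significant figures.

Trapezoidal AUC_0→6 (IV):
  [0→0.5]: (473.4+381.2)/2 × 0.5 = 213.65
  [0.5→1]: (381.2+307.0)/2 × 0.5 = 172.05
  [1→5]: (307.0+54.3)/2 × 4 = 722.6
  [5→6]: (54.3+35.2)/2 × 1 = 44.75
  Sum = 1153.05 ng/mL·hr
IV tail: 35.2/0.433 = 81.293; AUC_iv,0→∞ = 1153.05 + 81.293 = 1234.343 ng/mL·hr
Trapezoidal AUC_0→10.5 (intramuscular injection):
  [0→0.5]: (0.0+277.7)/2 × 0.5 = 69.425
  [0.5→2]: (277.7+199.1)/2 × 1.5 = 357.6
  [2→6]: (199.1+35.4)/2 × 4 = 469.0
  [6→10]: (35.4+6.3)/2 × 4 = 83.4
  [10→10.5]: (6.3+5.0)/2 × 0.5 = 2.825
  Sum = 982.25 ng/mL·hr
intramuscular injection tail: 5.0/0.433 = 11.547; AUC_ev,0→∞ = 982.25 + 11.547 = 993.797 ng/mL·hr
F = (AUC_ev/D_ev)/(AUC_iv/D_iv) = (993.797/5)/(1234.343/5) = 198.7594/246.8686 = 0.8051

F = 0.805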